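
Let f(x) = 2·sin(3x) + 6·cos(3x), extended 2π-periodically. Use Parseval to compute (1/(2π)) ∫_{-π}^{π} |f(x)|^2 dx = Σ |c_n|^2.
Σ |c_n|^2 = 20

Expand |f|^2 and use orthogonality of {sin(nx), cos(mx)} on [-π, π]:
  ∫_{-π}^{π} sin(nx)^2 dx = π, ∫ cos(mx)^2 dx = π, and cross terms integrate to 0.
So ∫_{-π}^{π} f(x)^2 dx = 2^2 · π + 6^2 · π = (4 + 36)π.
Divide by 2π: (4 + 36)/2 = 20.
By Parseval, this equals Σ |c_n|^2.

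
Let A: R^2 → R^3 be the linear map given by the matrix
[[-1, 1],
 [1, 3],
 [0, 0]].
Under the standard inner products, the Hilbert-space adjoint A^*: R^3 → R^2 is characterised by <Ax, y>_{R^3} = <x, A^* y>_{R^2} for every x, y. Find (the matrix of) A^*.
A^* = A^T =
[[-1, 1, 0],
 [1, 3, 0]]

For real matrices with standard dot products, the defining identity <Ax, y> = <x, A^* y> gives (Ax)^T y = x^T (A^*) y, i.e. x^T A^T y = x^T (A^*) y. Since this holds for all x, y, we must have A^* = A^T. Therefore
A^* =
[[-1, 1, 0],
 [1, 3, 0]].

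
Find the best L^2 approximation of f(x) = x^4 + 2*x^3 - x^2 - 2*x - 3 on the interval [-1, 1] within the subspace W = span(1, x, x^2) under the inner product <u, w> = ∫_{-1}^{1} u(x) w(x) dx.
g(x) = -x^2/7 - 4*x/5 - 108/35

The best approximation g ∈ W is the orthogonal projection of f onto W. Writing g = a_0 + a_1 x + a_2 x^2, the coefficients solve the normal equations G · a = b where
  G_{ij} = <φ_i, φ_j> and b_i = <f, φ_i>, with φ_0 = 1, φ_1 = x, φ_2 = x^2.
G =
  [2, 0, 2/3]
  [0, 2/3, 0]
  [2/3, 0, 2/5],
b = (-94/15, -8/15, -74/35).
Solving gives a_0 = -108/35, a_1 = -4/5, a_2 = -1/7, so
  g(x) = -x^2/7 - 4*x/5 - 108/35.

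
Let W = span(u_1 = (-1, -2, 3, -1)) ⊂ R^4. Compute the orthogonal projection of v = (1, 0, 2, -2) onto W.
proj_W(v) = (-7/15, -14/15, 7/5, -7/15)

Set up U = [u_1 | ... | u_1] ∈ R^(4×1). The projector onto W = col(U) is P = U (U^T U)^(-1) U^T.
Compute U^T U =
  [15],
and U^T v = (7).
Solve U^T U · c = U^T v for the coefficients: c = (7/15). The projection is proj_W(v) = U c.
Check: (v - proj_W(v)) · u_1 = 0  (should be 0).
Result: proj_W(v) = (-7/15, -14/15, 7/5, -7/15).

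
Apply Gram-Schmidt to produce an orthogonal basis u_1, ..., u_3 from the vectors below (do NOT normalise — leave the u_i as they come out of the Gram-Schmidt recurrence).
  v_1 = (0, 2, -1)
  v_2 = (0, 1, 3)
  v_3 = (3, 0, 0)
Orthogonal basis:
  u_1 = (0, 2, -1)
  u_2 = (0, 7/5, 14/5)
  u_3 = (3, 0, 0)

Apply the Gram-Schmidt recurrence
  u_1 = v_1
  u_i = v_i − Σ_{j<i} ((v_i · u_j) / (u_j · u_j)) · u_j.

Step by step this gives:
  u_1 = (0, 2, -1)
  u_2 = (0, 7/5, 14/5)
  u_3 = (3, 0, 0)

Orthogonality check:
  u_2 · u_1 = 0 (should be 0)
  u_3 · u_1 = 0 (should be 0)
  u_3 · u_2 = 0 (should be 0)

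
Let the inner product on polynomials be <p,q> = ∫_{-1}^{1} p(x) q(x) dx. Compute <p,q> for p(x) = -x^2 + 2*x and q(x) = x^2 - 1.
<p,q> = 4/15

Expand the product: p(x)·q(x) = -x^4 + 2*x^3 + x^2 - 2*x.
∫_{-1}^{1} of each monomial x^k gives [2/(k+1) if k even, 0 if k odd]. Integrating term-by-term (or equivalently evaluating the antiderivative F(x) = -x^5/5 + x^4/2 + x^3/3 - x^2 at the endpoints):
  F(1) − F(−1) = -11/30 − (-19/30) = 4/15.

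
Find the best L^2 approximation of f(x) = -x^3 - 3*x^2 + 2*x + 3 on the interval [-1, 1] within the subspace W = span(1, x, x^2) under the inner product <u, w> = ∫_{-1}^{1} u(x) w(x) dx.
g(x) = -3*x^2 + 7*x/5 + 3

The best approximation g ∈ W is the orthogonal projection of f onto W. Writing g = a_0 + a_1 x + a_2 x^2, the coefficients solve the normal equations G · a = b where
  G_{ij} = <φ_i, φ_j> and b_i = <f, φ_i>, with φ_0 = 1, φ_1 = x, φ_2 = x^2.
G =
  [2, 0, 2/3]
  [0, 2/3, 0]
  [2/3, 0, 2/5],
b = (4, 14/15, 4/5).
Solving gives a_0 = 3, a_1 = 7/5, a_2 = -3, so
  g(x) = -3*x^2 + 7*x/5 + 3.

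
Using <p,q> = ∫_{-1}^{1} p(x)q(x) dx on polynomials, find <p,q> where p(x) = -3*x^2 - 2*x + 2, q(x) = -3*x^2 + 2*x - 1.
<p,q> = -76/15

Expand the product: p(x)·q(x) = 9*x^4 - 7*x^2 + 6*x - 2.
∫_{-1}^{1} of each monomial x^k gives [2/(k+1) if k even, 0 if k odd]. Integrating term-by-term (or equivalently evaluating the antiderivative F(x) = 9*x^5/5 - 7*x^3/3 + 3*x^2 - 2*x at the endpoints):
  F(1) − F(−1) = 7/15 − (83/15) = -76/15.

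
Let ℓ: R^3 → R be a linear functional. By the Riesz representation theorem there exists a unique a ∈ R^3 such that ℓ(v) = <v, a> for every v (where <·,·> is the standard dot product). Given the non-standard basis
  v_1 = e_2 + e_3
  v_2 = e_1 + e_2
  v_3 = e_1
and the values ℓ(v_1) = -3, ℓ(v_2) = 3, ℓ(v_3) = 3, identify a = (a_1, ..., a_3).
a = (3, 0, -3)

Write a = (a_1, ..., a_3) in the standard basis. For each basis vector v_i, ℓ(v_i) = <v_i, a> is a linear equation in the a_j's. Collect the n equations into a matrix system V a = ℓ, where row i of V is v_i (expressed in the standard basis). Since V is invertible (lower-triangular with 1s on the diagonal, up to permutation), solve by back-substitution:
  V =
[[0, 1, 1],
 [1, 1, 0],
 [1, 0, 0]]
  V a = (-3, 3, 3)
Solving gives a = (3, 0, -3).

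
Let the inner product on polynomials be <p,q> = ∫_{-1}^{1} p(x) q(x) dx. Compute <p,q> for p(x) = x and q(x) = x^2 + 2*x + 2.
<p,q> = 4/3

Expand the product: p(x)·q(x) = x^3 + 2*x^2 + 2*x.
∫_{-1}^{1} of each monomial x^k gives [2/(k+1) if k even, 0 if k odd]. Integrating term-by-term (or equivalently evaluating the antiderivative F(x) = x^4/4 + 2*x^3/3 + x^2 at the endpoints):
  F(1) − F(−1) = 23/12 − (7/12) = 4/3.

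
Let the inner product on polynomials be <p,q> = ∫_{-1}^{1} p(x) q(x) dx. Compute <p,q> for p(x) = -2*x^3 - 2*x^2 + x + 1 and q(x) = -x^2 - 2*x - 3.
<p,q> = -8/5

Expand the product: p(x)·q(x) = 2*x^5 + 6*x^4 + 9*x^3 + 3*x^2 - 5*x - 3.
∫_{-1}^{1} of each monomial x^k gives [2/(k+1) if k even, 0 if k odd]. Integrating term-by-term (or equivalently evaluating the antiderivative F(x) = x^6/3 + 6*x^5/5 + 9*x^4/4 + x^3 - 5*x^2/2 - 3*x at the endpoints):
  F(1) − F(−1) = -43/60 − (53/60) = -8/5.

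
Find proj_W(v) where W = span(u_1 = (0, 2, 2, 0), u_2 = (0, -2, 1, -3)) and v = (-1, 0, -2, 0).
proj_W(v) = (0, -2/3, -4/3, 2/3)

Set up U = [u_1 | ... | u_2] ∈ R^(4×2). The projector onto W = col(U) is P = U (U^T U)^(-1) U^T.
Compute U^T U =
  [8, -2]
  [-2, 14],
and U^T v = (-4, -2).
Solve U^T U · c = U^T v for the coefficients: c = (-5/9, -2/9). The projection is proj_W(v) = U c.
Check: (v - proj_W(v)) · u_1 = 0  (should be 0).
Check: (v - proj_W(v)) · u_2 = 0  (should be 0).
Result: proj_W(v) = (0, -2/3, -4/3, 2/3).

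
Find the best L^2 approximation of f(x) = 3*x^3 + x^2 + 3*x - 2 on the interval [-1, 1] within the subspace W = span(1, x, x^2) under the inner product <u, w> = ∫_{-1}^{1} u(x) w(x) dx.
g(x) = x^2 + 24*x/5 - 2

The best approximation g ∈ W is the orthogonal projection of f onto W. Writing g = a_0 + a_1 x + a_2 x^2, the coefficients solve the normal equations G · a = b where
  G_{ij} = <φ_i, φ_j> and b_i = <f, φ_i>, with φ_0 = 1, φ_1 = x, φ_2 = x^2.
G =
  [2, 0, 2/3]
  [0, 2/3, 0]
  [2/3, 0, 2/5],
b = (-10/3, 16/5, -14/15).
Solving gives a_0 = -2, a_1 = 24/5, a_2 = 1, so
  g(x) = x^2 + 24*x/5 - 2.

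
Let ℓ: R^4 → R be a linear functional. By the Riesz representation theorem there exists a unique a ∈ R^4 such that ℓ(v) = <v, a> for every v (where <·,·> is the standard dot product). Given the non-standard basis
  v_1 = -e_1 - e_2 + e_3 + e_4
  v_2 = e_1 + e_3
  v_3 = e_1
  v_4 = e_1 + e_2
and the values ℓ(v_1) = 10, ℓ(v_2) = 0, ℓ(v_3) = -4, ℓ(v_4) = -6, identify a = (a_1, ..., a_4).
a = (-4, -2, 4, 0)

Write a = (a_1, ..., a_4) in the standard basis. For each basis vector v_i, ℓ(v_i) = <v_i, a> is a linear equation in the a_j's. Collect the n equations into a matrix system V a = ℓ, where row i of V is v_i (expressed in the standard basis). Since V is invertible (lower-triangular with 1s on the diagonal, up to permutation), solve by back-substitution:
  V =
[[-1, -1, 1, 1],
 [1, 0, 1, 0],
 [1, 0, 0, 0],
 [1, 1, 0, 0]]
  V a = (10, 0, -4, -6)
Solving gives a = (-4, -2, 4, 0).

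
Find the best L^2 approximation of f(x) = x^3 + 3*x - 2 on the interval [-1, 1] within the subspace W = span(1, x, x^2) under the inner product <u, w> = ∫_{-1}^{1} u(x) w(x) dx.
g(x) = 18*x/5 - 2

The best approximation g ∈ W is the orthogonal projection of f onto W. Writing g = a_0 + a_1 x + a_2 x^2, the coefficients solve the normal equations G · a = b where
  G_{ij} = <φ_i, φ_j> and b_i = <f, φ_i>, with φ_0 = 1, φ_1 = x, φ_2 = x^2.
G =
  [2, 0, 2/3]
  [0, 2/3, 0]
  [2/3, 0, 2/5],
b = (-4, 12/5, -4/3).
Solving gives a_0 = -2, a_1 = 18/5, a_2 = 0, so
  g(x) = 18*x/5 - 2.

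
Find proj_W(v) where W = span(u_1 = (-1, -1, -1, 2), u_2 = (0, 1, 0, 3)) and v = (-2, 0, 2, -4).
proj_W(v) = (4/9, -8/15, 4/9, -172/45)

Set up U = [u_1 | ... | u_2] ∈ R^(4×2). The projector onto W = col(U) is P = U (U^T U)^(-1) U^T.
Compute U^T U =
  [7, 5]
  [5, 10],
and U^T v = (-8, -12).
Solve U^T U · c = U^T v for the coefficients: c = (-4/9, -44/45). The projection is proj_W(v) = U c.
Check: (v - proj_W(v)) · u_1 = 0  (should be 0).
Check: (v - proj_W(v)) · u_2 = 0  (should be 0).
Result: proj_W(v) = (4/9, -8/15, 4/9, -172/45).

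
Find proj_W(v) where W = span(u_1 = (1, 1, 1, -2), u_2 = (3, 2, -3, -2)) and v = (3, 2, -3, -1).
proj_W(v) = (196/73, 124/73, -236/73, -104/73)

Set up U = [u_1 | ... | u_2] ∈ R^(4×2). The projector onto W = col(U) is P = U (U^T U)^(-1) U^T.
Compute U^T U =
  [7, 6]
  [6, 26],
and U^T v = (4, 24).
Solve U^T U · c = U^T v for the coefficients: c = (-20/73, 72/73). The projection is proj_W(v) = U c.
Check: (v - proj_W(v)) · u_1 = 0  (should be 0).
Check: (v - proj_W(v)) · u_2 = 0  (should be 0).
Result: proj_W(v) = (196/73, 124/73, -236/73, -104/73).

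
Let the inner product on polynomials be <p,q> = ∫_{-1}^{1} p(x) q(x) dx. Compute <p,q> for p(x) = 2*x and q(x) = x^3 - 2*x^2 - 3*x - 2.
<p,q> = -16/5

Expand the product: p(x)·q(x) = 2*x^4 - 4*x^3 - 6*x^2 - 4*x.
∫_{-1}^{1} of each monomial x^k gives [2/(k+1) if k even, 0 if k odd]. Integrating term-by-term (or equivalently evaluating the antiderivative F(x) = 2*x^5/5 - x^4 - 2*x^3 - 2*x^2 at the endpoints):
  F(1) − F(−1) = -23/5 − (-7/5) = -16/5.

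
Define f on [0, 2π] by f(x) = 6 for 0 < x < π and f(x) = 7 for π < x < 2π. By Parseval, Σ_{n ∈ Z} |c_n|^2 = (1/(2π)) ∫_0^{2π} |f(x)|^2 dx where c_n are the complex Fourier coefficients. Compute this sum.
Σ |c_n|^2 = 85/2

Parseval equates the L^2 energy of f (normalised by 1/(2π)) with the ℓ^2 sum of its Fourier coefficients: (1/(2π)) ∫_0^{2π} |f|^2 = Σ |c_n|^2.
Compute the left side: (1/(2π)) [∫_0^π 6^2 dx + ∫_π^{2π} 7^2 dx] = (1/(2π)) · (36π + 49π) = (36 + 49)/2 = 85/2.
So Σ_{n ∈ Z} |c_n|^2 = 85/2.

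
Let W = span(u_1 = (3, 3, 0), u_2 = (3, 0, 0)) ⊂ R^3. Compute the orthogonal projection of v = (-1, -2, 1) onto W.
proj_W(v) = (-1, -2, 0)

Set up U = [u_1 | ... | u_2] ∈ R^(3×2). The projector onto W = col(U) is P = U (U^T U)^(-1) U^T.
Compute U^T U =
  [18, 9]
  [9, 9],
and U^T v = (-9, -3).
Solve U^T U · c = U^T v for the coefficients: c = (-2/3, 1/3). The projection is proj_W(v) = U c.
Check: (v - proj_W(v)) · u_1 = 0  (should be 0).
Check: (v - proj_W(v)) · u_2 = 0  (should be 0).
Result: proj_W(v) = (-1, -2, 0).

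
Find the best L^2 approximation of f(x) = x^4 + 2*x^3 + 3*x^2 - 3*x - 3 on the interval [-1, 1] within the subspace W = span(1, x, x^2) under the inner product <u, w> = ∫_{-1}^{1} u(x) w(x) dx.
g(x) = 27*x^2/7 - 9*x/5 - 108/35

The best approximation g ∈ W is the orthogonal projection of f onto W. Writing g = a_0 + a_1 x + a_2 x^2, the coefficients solve the normal equations G · a = b where
  G_{ij} = <φ_i, φ_j> and b_i = <f, φ_i>, with φ_0 = 1, φ_1 = x, φ_2 = x^2.
G =
  [2, 0, 2/3]
  [0, 2/3, 0]
  [2/3, 0, 2/5],
b = (-18/5, -6/5, -18/35).
Solving gives a_0 = -108/35, a_1 = -9/5, a_2 = 27/7, so
  g(x) = 27*x^2/7 - 9*x/5 - 108/35.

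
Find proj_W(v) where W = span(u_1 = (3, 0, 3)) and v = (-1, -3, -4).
proj_W(v) = (-5/2, 0, -5/2)

Set up U = [u_1 | ... | u_1] ∈ R^(3×1). The projector onto W = col(U) is P = U (U^T U)^(-1) U^T.
Compute U^T U =
  [18],
and U^T v = (-15).
Solve U^T U · c = U^T v for the coefficients: c = (-5/6). The projection is proj_W(v) = U c.
Check: (v - proj_W(v)) · u_1 = 0  (should be 0).
Result: proj_W(v) = (-5/2, 0, -5/2).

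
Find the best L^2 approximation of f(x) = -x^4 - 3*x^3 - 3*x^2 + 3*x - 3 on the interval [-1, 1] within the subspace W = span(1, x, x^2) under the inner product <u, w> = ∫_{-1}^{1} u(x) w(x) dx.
g(x) = -27*x^2/7 + 6*x/5 - 102/35

The best approximation g ∈ W is the orthogonal projection of f onto W. Writing g = a_0 + a_1 x + a_2 x^2, the coefficients solve the normal equations G · a = b where
  G_{ij} = <φ_i, φ_j> and b_i = <f, φ_i>, with φ_0 = 1, φ_1 = x, φ_2 = x^2.
G =
  [2, 0, 2/3]
  [0, 2/3, 0]
  [2/3, 0, 2/5],
b = (-42/5, 4/5, -122/35).
Solving gives a_0 = -102/35, a_1 = 6/5, a_2 = -27/7, so
  g(x) = -27*x^2/7 + 6*x/5 - 102/35.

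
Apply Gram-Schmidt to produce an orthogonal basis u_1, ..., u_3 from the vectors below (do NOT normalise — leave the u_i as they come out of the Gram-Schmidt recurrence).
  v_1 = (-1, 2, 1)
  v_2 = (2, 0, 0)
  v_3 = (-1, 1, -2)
Orthogonal basis:
  u_1 = (-1, 2, 1)
  u_2 = (5/3, 2/3, 1/3)
  u_3 = (0, 1, -2)

Apply the Gram-Schmidt recurrence
  u_1 = v_1
  u_i = v_i − Σ_{j<i} ((v_i · u_j) / (u_j · u_j)) · u_j.

Step by step this gives:
  u_1 = (-1, 2, 1)
  u_2 = (5/3, 2/3, 1/3)
  u_3 = (0, 1, -2)

Orthogonality check:
  u_2 · u_1 = 0 (should be 0)
  u_3 · u_1 = 0 (should be 0)
  u_3 · u_2 = 0 (should be 0)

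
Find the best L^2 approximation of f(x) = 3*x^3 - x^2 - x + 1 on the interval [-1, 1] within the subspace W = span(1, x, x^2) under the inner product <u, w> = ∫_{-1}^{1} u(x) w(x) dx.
g(x) = -x^2 + 4*x/5 + 1

The best approximation g ∈ W is the orthogonal projection of f onto W. Writing g = a_0 + a_1 x + a_2 x^2, the coefficients solve the normal equations G · a = b where
  G_{ij} = <φ_i, φ_j> and b_i = <f, φ_i>, with φ_0 = 1, φ_1 = x, φ_2 = x^2.
G =
  [2, 0, 2/3]
  [0, 2/3, 0]
  [2/3, 0, 2/5],
b = (4/3, 8/15, 4/15).
Solving gives a_0 = 1, a_1 = 4/5, a_2 = -1, so
  g(x) = -x^2 + 4*x/5 + 1.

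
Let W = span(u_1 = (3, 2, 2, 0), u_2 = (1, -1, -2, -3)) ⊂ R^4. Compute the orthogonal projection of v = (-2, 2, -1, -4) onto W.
proj_W(v) = (34/123, -109/123, -188/123, -79/41)

Set up U = [u_1 | ... | u_2] ∈ R^(4×2). The projector onto W = col(U) is P = U (U^T U)^(-1) U^T.
Compute U^T U =
  [17, -3]
  [-3, 15],
and U^T v = (-4, 10).
Solve U^T U · c = U^T v for the coefficients: c = (-5/41, 79/123). The projection is proj_W(v) = U c.
Check: (v - proj_W(v)) · u_1 = 0  (should be 0).
Check: (v - proj_W(v)) · u_2 = 0  (should be 0).
Result: proj_W(v) = (34/123, -109/123, -188/123, -79/41).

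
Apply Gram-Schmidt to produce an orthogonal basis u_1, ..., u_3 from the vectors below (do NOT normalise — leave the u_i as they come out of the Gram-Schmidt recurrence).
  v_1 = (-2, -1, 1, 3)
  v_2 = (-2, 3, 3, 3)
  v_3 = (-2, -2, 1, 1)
Orthogonal basis:
  u_1 = (-2, -1, 1, 3)
  u_2 = (-4/15, 58/15, 32/15, 2/5)
  u_3 = (-27/37, -31/74, 31/37, -67/74)

Apply the Gram-Schmidt recurrence
  u_1 = v_1
  u_i = v_i − Σ_{j<i} ((v_i · u_j) / (u_j · u_j)) · u_j.

Step by step this gives:
  u_1 = (-2, -1, 1, 3)
  u_2 = (-4/15, 58/15, 32/15, 2/5)
  u_3 = (-27/37, -31/74, 31/37, -67/74)

Orthogonality check:
  u_2 · u_1 = 0 (should be 0)
  u_3 · u_1 = 0 (should be 0)
  u_3 · u_2 = 0 (should be 0)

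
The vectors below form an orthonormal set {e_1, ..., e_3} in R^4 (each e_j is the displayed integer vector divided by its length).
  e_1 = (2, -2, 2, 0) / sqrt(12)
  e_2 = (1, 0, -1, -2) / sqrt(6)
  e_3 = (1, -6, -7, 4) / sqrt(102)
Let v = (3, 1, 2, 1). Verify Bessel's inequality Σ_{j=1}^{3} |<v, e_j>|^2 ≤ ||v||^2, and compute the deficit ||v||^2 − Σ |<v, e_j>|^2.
Σ |<v, e_j>|^2 = 365/51; ||v||^2 = 15; deficit = 400/51

Write each e_j = u_j / sqrt(<u_j, u_j>) where u_j is the displayed integer vector. Then <v, e_j> = <v, u_j> / sqrt(<u_j, u_j>), so |<v, e_j>|^2 = <v, u_j>^2 / <u_j, u_j>.
Coefficients: <v, e_1> = 8/sqrt(12), <v, e_2> = -1/sqrt(6), <v, e_3> = -13/sqrt(102).
Square and sum: Σ |<v, e_j>|^2 = 365/51.
Compute ||v||^2 = v·v = 15.
Deficit = 15 − 365/51 = 400/51 ≥ 0, confirming Bessel's inequality. (The deficit equals ||v − Σ <v,e_j> e_j||^2, the squared distance from v to span{e_j}.)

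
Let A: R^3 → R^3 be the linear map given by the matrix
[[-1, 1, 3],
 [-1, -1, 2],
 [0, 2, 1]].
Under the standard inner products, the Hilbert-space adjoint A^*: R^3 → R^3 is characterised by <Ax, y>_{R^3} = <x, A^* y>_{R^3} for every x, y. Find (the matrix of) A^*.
A^* = A^T =
[[-1, -1, 0],
 [1, -1, 2],
 [3, 2, 1]]

For real matrices with standard dot products, the defining identity <Ax, y> = <x, A^* y> gives (Ax)^T y = x^T (A^*) y, i.e. x^T A^T y = x^T (A^*) y. Since this holds for all x, y, we must have A^* = A^T. Therefore
A^* =
[[-1, -1, 0],
 [1, -1, 2],
 [3, 2, 1]].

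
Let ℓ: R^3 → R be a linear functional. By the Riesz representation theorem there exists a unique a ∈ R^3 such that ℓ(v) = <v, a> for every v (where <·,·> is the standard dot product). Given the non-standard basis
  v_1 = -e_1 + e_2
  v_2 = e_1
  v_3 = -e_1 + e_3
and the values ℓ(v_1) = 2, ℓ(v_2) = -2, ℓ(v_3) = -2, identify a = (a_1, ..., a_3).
a = (-2, 0, -4)

Write a = (a_1, ..., a_3) in the standard basis. For each basis vector v_i, ℓ(v_i) = <v_i, a> is a linear equation in the a_j's. Collect the n equations into a matrix system V a = ℓ, where row i of V is v_i (expressed in the standard basis). Since V is invertible (lower-triangular with 1s on the diagonal, up to permutation), solve by back-substitution:
  V =
[[-1, 1, 0],
 [1, 0, 0],
 [-1, 0, 1]]
  V a = (2, -2, -2)
Solving gives a = (-2, 0, -4).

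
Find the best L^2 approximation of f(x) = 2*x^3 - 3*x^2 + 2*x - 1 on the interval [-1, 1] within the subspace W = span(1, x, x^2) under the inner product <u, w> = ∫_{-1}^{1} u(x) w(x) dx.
g(x) = -3*x^2 + 16*x/5 - 1

The best approximation g ∈ W is the orthogonal projection of f onto W. Writing g = a_0 + a_1 x + a_2 x^2, the coefficients solve the normal equations G · a = b where
  G_{ij} = <φ_i, φ_j> and b_i = <f, φ_i>, with φ_0 = 1, φ_1 = x, φ_2 = x^2.
G =
  [2, 0, 2/3]
  [0, 2/3, 0]
  [2/3, 0, 2/5],
b = (-4, 32/15, -28/15).
Solving gives a_0 = -1, a_1 = 16/5, a_2 = -3, so
  g(x) = -3*x^2 + 16*x/5 - 1.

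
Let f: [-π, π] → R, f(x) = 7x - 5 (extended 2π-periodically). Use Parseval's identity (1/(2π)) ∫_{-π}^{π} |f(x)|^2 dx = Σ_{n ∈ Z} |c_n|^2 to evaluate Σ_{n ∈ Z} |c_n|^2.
Σ |c_n|^2 = 49π^2/3 + 25

Expand and integrate term by term over [-π, π]:
  ∫ (7x)^2 dx = 49·(2π^3/3); ∫ 2·7·(-5)·x dx = 0 (odd integrand); ∫ (-5)^2 dx = 25·2π.
So (1/(2π)) ∫_{-π}^{π} (7x - 5)^2 dx = 49π^2/3 + 25 = 49π^2/3 + 25.
Parseval ⇒ Σ |c_n|^2 = 49π^2/3 + 25.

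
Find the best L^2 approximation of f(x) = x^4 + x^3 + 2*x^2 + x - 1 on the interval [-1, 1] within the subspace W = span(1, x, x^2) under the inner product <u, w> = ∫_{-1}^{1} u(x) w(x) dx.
g(x) = 20*x^2/7 + 8*x/5 - 38/35

The best approximation g ∈ W is the orthogonal projection of f onto W. Writing g = a_0 + a_1 x + a_2 x^2, the coefficients solve the normal equations G · a = b where
  G_{ij} = <φ_i, φ_j> and b_i = <f, φ_i>, with φ_0 = 1, φ_1 = x, φ_2 = x^2.
G =
  [2, 0, 2/3]
  [0, 2/3, 0]
  [2/3, 0, 2/5],
b = (-4/15, 16/15, 44/105).
Solving gives a_0 = -38/35, a_1 = 8/5, a_2 = 20/7, so
  g(x) = 20*x^2/7 + 8*x/5 - 38/35.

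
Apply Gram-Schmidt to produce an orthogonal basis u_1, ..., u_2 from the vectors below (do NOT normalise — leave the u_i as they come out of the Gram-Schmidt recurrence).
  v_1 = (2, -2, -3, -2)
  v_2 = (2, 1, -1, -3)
Orthogonal basis:
  u_1 = (2, -2, -3, -2)
  u_2 = (20/21, 43/21, 4/7, -41/21)

Apply the Gram-Schmidt recurrence
  u_1 = v_1
  u_i = v_i − Σ_{j<i} ((v_i · u_j) / (u_j · u_j)) · u_j.

Step by step this gives:
  u_1 = (2, -2, -3, -2)
  u_2 = (20/21, 43/21, 4/7, -41/21)

Orthogonality check:
  u_2 · u_1 = 0 (should be 0)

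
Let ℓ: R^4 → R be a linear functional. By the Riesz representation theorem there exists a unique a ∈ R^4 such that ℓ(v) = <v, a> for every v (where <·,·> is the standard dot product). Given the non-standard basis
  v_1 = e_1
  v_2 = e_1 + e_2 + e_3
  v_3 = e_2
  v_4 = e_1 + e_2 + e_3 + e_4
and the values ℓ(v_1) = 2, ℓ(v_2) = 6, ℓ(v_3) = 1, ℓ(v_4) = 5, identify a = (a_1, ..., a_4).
a = (2, 1, 3, -1)

Write a = (a_1, ..., a_4) in the standard basis. For each basis vector v_i, ℓ(v_i) = <v_i, a> is a linear equation in the a_j's. Collect the n equations into a matrix system V a = ℓ, where row i of V is v_i (expressed in the standard basis). Since V is invertible (lower-triangular with 1s on the diagonal, up to permutation), solve by back-substitution:
  V =
[[1, 0, 0, 0],
 [1, 1, 1, 0],
 [0, 1, 0, 0],
 [1, 1, 1, 1]]
  V a = (2, 6, 1, 5)
Solving gives a = (2, 1, 3, -1).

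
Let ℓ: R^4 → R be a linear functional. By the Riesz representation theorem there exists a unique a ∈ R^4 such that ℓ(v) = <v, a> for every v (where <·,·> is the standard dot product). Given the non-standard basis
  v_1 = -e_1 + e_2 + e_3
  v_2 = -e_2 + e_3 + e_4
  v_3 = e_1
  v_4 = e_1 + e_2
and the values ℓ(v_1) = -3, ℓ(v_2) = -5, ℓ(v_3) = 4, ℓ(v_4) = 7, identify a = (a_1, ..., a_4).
a = (4, 3, -2, 0)

Write a = (a_1, ..., a_4) in the standard basis. For each basis vector v_i, ℓ(v_i) = <v_i, a> is a linear equation in the a_j's. Collect the n equations into a matrix system V a = ℓ, where row i of V is v_i (expressed in the standard basis). Since V is invertible (lower-triangular with 1s on the diagonal, up to permutation), solve by back-substitution:
  V =
[[-1, 1, 1, 0],
 [0, -1, 1, 1],
 [1, 0, 0, 0],
 [1, 1, 0, 0]]
  V a = (-3, -5, 4, 7)
Solving gives a = (4, 3, -2, 0).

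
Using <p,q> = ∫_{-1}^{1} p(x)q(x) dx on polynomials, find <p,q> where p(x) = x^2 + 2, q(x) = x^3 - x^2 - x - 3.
<p,q> = -236/15

Expand the product: p(x)·q(x) = x^5 - x^4 + x^3 - 5*x^2 - 2*x - 6.
∫_{-1}^{1} of each monomial x^k gives [2/(k+1) if k even, 0 if k odd]. Integrating term-by-term (or equivalently evaluating the antiderivative F(x) = x^6/6 - x^5/5 + x^4/4 - 5*x^3/3 - x^2 - 6*x at the endpoints):
  F(1) − F(−1) = -169/20 − (437/60) = -236/15.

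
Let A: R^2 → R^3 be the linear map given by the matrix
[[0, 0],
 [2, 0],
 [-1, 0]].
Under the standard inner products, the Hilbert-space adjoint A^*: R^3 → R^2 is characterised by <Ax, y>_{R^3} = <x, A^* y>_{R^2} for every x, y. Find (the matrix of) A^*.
A^* = A^T =
[[0, 2, -1],
 [0, 0, 0]]

For real matrices with standard dot products, the defining identity <Ax, y> = <x, A^* y> gives (Ax)^T y = x^T (A^*) y, i.e. x^T A^T y = x^T (A^*) y. Since this holds for all x, y, we must have A^* = A^T. Therefore
A^* =
[[0, 2, -1],
 [0, 0, 0]].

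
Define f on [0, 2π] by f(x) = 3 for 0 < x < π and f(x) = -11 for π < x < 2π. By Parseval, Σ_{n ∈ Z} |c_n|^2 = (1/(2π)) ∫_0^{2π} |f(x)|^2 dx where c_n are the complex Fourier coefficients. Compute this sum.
Σ |c_n|^2 = 65

Parseval equates the L^2 energy of f (normalised by 1/(2π)) with the ℓ^2 sum of its Fourier coefficients: (1/(2π)) ∫_0^{2π} |f|^2 = Σ |c_n|^2.
Compute the left side: (1/(2π)) [∫_0^π 3^2 dx + ∫_π^{2π} (-11)^2 dx] = (1/(2π)) · (9π + 121π) = (9 + 121)/2 = 65.
So Σ_{n ∈ Z} |c_n|^2 = 65.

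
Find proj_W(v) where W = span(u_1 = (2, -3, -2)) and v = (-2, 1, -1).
proj_W(v) = (-10/17, 15/17, 10/17)

Set up U = [u_1 | ... | u_1] ∈ R^(3×1). The projector onto W = col(U) is P = U (U^T U)^(-1) U^T.
Compute U^T U =
  [17],
and U^T v = (-5).
Solve U^T U · c = U^T v for the coefficients: c = (-5/17). The projection is proj_W(v) = U c.
Check: (v - proj_W(v)) · u_1 = 0  (should be 0).
Result: proj_W(v) = (-10/17, 15/17, 10/17).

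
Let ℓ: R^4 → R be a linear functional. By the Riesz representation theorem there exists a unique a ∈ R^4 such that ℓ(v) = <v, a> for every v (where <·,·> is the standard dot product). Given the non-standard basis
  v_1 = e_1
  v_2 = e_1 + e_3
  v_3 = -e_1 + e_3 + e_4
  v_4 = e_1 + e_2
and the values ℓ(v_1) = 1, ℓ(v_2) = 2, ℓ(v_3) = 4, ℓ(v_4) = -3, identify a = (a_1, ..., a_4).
a = (1, -4, 1, 4)

Write a = (a_1, ..., a_4) in the standard basis. For each basis vector v_i, ℓ(v_i) = <v_i, a> is a linear equation in the a_j's. Collect the n equations into a matrix system V a = ℓ, where row i of V is v_i (expressed in the standard basis). Since V is invertible (lower-triangular with 1s on the diagonal, up to permutation), solve by back-substitution:
  V =
[[1, 0, 0, 0],
 [1, 0, 1, 0],
 [-1, 0, 1, 1],
 [1, 1, 0, 0]]
  V a = (1, 2, 4, -3)
Solving gives a = (1, -4, 1, 4).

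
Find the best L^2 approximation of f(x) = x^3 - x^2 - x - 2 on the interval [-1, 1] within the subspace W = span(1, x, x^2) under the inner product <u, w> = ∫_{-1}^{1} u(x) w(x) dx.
g(x) = -x^2 - 2*x/5 - 2

The best approximation g ∈ W is the orthogonal projection of f onto W. Writing g = a_0 + a_1 x + a_2 x^2, the coefficients solve the normal equations G · a = b where
  G_{ij} = <φ_i, φ_j> and b_i = <f, φ_i>, with φ_0 = 1, φ_1 = x, φ_2 = x^2.
G =
  [2, 0, 2/3]
  [0, 2/3, 0]
  [2/3, 0, 2/5],
b = (-14/3, -4/15, -26/15).
Solving gives a_0 = -2, a_1 = -2/5, a_2 = -1, so
  g(x) = -x^2 - 2*x/5 - 2.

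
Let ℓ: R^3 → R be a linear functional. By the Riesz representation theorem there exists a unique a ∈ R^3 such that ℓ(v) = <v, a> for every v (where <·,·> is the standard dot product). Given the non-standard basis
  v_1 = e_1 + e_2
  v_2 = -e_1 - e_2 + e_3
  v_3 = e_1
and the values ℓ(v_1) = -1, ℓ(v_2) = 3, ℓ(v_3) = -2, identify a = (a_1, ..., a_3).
a = (-2, 1, 2)

Write a = (a_1, ..., a_3) in the standard basis. For each basis vector v_i, ℓ(v_i) = <v_i, a> is a linear equation in the a_j's. Collect the n equations into a matrix system V a = ℓ, where row i of V is v_i (expressed in the standard basis). Since V is invertible (lower-triangular with 1s on the diagonal, up to permutation), solve by back-substitution:
  V =
[[1, 1, 0],
 [-1, -1, 1],
 [1, 0, 0]]
  V a = (-1, 3, -2)
Solving gives a = (-2, 1, 2).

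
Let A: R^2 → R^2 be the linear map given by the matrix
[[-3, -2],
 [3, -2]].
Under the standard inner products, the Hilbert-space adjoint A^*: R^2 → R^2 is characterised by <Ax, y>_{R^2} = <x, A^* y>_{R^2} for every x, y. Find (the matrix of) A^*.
A^* = A^T =
[[-3, 3],
 [-2, -2]]

For real matrices with standard dot products, the defining identity <Ax, y> = <x, A^* y> gives (Ax)^T y = x^T (A^*) y, i.e. x^T A^T y = x^T (A^*) y. Since this holds for all x, y, we must have A^* = A^T. Therefore
A^* =
[[-3, 3],
 [-2, -2]].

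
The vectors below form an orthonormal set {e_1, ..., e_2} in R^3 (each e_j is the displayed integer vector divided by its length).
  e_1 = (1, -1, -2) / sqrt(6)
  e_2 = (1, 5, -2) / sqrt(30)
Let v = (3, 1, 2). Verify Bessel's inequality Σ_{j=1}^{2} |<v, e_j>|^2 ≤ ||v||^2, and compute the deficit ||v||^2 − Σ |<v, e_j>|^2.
Σ |<v, e_j>|^2 = 6/5; ||v||^2 = 14; deficit = 64/5

Write each e_j = u_j / sqrt(<u_j, u_j>) where u_j is the displayed integer vector. Then <v, e_j> = <v, u_j> / sqrt(<u_j, u_j>), so |<v, e_j>|^2 = <v, u_j>^2 / <u_j, u_j>.
Coefficients: <v, e_1> = -2/sqrt(6), <v, e_2> = 4/sqrt(30).
Square and sum: Σ |<v, e_j>|^2 = 6/5.
Compute ||v||^2 = v·v = 14.
Deficit = 14 − 6/5 = 64/5 ≥ 0, confirming Bessel's inequality. (The deficit equals ||v − Σ <v,e_j> e_j||^2, the squared distance from v to span{e_j}.)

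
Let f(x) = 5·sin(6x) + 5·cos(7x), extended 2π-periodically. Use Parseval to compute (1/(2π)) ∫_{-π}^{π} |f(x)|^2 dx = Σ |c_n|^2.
Σ |c_n|^2 = 25

Expand |f|^2 and use orthogonality of {sin(nx), cos(mx)} on [-π, π]:
  ∫_{-π}^{π} sin(nx)^2 dx = π, ∫ cos(mx)^2 dx = π, and cross terms integrate to 0.
So ∫_{-π}^{π} f(x)^2 dx = 5^2 · π + 5^2 · π = (25 + 25)π.
Divide by 2π: (25 + 25)/2 = 25.
By Parseval, this equals Σ |c_n|^2.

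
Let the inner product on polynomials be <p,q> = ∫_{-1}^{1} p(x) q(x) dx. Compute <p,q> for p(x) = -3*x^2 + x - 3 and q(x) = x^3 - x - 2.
<p,q> = 236/15

Expand the product: p(x)·q(x) = -3*x^5 + x^4 + 5*x^2 + x + 6.
∫_{-1}^{1} of each monomial x^k gives [2/(k+1) if k even, 0 if k odd]. Integrating term-by-term (or equivalently evaluating the antiderivative F(x) = -x^6/2 + x^5/5 + 5*x^3/3 + x^2/2 + 6*x at the endpoints):
  F(1) − F(−1) = 118/15 − (-118/15) = 236/15.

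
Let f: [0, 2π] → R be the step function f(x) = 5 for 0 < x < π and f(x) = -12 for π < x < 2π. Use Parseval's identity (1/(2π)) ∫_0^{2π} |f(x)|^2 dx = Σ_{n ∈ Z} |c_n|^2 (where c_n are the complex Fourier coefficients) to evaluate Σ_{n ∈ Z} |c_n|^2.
Σ |c_n|^2 = 169/2

Parseval equates the L^2 energy of f (normalised by 1/(2π)) with the ℓ^2 sum of its Fourier coefficients: (1/(2π)) ∫_0^{2π} |f|^2 = Σ |c_n|^2.
Compute the left side: (1/(2π)) [∫_0^π 5^2 dx + ∫_π^{2π} (-12)^2 dx] = (1/(2π)) · (25π + 144π) = (25 + 144)/2 = 169/2.
So Σ_{n ∈ Z} |c_n|^2 = 169/2.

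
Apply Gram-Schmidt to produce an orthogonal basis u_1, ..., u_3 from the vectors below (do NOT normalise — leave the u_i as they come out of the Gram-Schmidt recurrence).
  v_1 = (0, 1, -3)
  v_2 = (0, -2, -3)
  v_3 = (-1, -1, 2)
Orthogonal basis:
  u_1 = (0, 1, -3)
  u_2 = (0, -27/10, -9/10)
  u_3 = (-1, 0, 0)

Apply the Gram-Schmidt recurrence
  u_1 = v_1
  u_i = v_i − Σ_{j<i} ((v_i · u_j) / (u_j · u_j)) · u_j.

Step by step this gives:
  u_1 = (0, 1, -3)
  u_2 = (0, -27/10, -9/10)
  u_3 = (-1, 0, 0)

Orthogonality check:
  u_2 · u_1 = 0 (should be 0)
  u_3 · u_1 = 0 (should be 0)
  u_3 · u_2 = 0 (should be 0)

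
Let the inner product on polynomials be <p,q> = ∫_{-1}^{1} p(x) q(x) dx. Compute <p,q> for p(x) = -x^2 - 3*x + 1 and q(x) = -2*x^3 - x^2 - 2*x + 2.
<p,q> = 44/5

Expand the product: p(x)·q(x) = 2*x^5 + 7*x^4 + 3*x^3 + 3*x^2 - 8*x + 2.
∫_{-1}^{1} of each monomial x^k gives [2/(k+1) if k even, 0 if k odd]. Integrating term-by-term (or equivalently evaluating the antiderivative F(x) = x^6/3 + 7*x^5/5 + 3*x^4/4 + x^3 - 4*x^2 + 2*x at the endpoints):
  F(1) − F(−1) = 89/60 − (-439/60) = 44/5.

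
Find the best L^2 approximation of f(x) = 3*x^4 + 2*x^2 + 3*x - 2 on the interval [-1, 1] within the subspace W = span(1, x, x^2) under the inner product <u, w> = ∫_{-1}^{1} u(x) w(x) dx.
g(x) = 32*x^2/7 + 3*x - 79/35

The best approximation g ∈ W is the orthogonal projection of f onto W. Writing g = a_0 + a_1 x + a_2 x^2, the coefficients solve the normal equations G · a = b where
  G_{ij} = <φ_i, φ_j> and b_i = <f, φ_i>, with φ_0 = 1, φ_1 = x, φ_2 = x^2.
G =
  [2, 0, 2/3]
  [0, 2/3, 0]
  [2/3, 0, 2/5],
b = (-22/15, 2, 34/105).
Solving gives a_0 = -79/35, a_1 = 3, a_2 = 32/7, so
  g(x) = 32*x^2/7 + 3*x - 79/35.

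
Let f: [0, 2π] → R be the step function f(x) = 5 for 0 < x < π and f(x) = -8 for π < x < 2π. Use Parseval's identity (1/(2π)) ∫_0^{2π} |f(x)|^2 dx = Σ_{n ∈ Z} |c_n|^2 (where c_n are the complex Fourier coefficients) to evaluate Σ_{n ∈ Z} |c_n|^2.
Σ |c_n|^2 = 89/2

Parseval equates the L^2 energy of f (normalised by 1/(2π)) with the ℓ^2 sum of its Fourier coefficients: (1/(2π)) ∫_0^{2π} |f|^2 = Σ |c_n|^2.
Compute the left side: (1/(2π)) [∫_0^π 5^2 dx + ∫_π^{2π} (-8)^2 dx] = (1/(2π)) · (25π + 64π) = (25 + 64)/2 = 89/2.
So Σ_{n ∈ Z} |c_n|^2 = 89/2.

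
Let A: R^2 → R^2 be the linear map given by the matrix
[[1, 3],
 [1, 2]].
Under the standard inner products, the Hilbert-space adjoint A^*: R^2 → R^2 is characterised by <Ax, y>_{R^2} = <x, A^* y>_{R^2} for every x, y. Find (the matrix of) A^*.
A^* = A^T =
[[1, 1],
 [3, 2]]

For real matrices with standard dot products, the defining identity <Ax, y> = <x, A^* y> gives (Ax)^T y = x^T (A^*) y, i.e. x^T A^T y = x^T (A^*) y. Since this holds for all x, y, we must have A^* = A^T. Therefore
A^* =
[[1, 1],
 [3, 2]].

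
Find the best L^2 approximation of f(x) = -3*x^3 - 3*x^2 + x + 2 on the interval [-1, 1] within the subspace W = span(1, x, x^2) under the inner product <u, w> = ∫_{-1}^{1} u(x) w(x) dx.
g(x) = -3*x^2 - 4*x/5 + 2

The best approximation g ∈ W is the orthogonal projection of f onto W. Writing g = a_0 + a_1 x + a_2 x^2, the coefficients solve the normal equations G · a = b where
  G_{ij} = <φ_i, φ_j> and b_i = <f, φ_i>, with φ_0 = 1, φ_1 = x, φ_2 = x^2.
G =
  [2, 0, 2/3]
  [0, 2/3, 0]
  [2/3, 0, 2/5],
b = (2, -8/15, 2/15).
Solving gives a_0 = 2, a_1 = -4/5, a_2 = -3, so
  g(x) = -3*x^2 - 4*x/5 + 2.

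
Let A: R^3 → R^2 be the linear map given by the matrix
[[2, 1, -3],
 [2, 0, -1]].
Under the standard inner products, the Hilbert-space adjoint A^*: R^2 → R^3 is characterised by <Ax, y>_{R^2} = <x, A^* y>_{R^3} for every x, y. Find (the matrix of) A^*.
A^* = A^T =
[[2, 2],
 [1, 0],
 [-3, -1]]

For real matrices with standard dot products, the defining identity <Ax, y> = <x, A^* y> gives (Ax)^T y = x^T (A^*) y, i.e. x^T A^T y = x^T (A^*) y. Since this holds for all x, y, we must have A^* = A^T. Therefore
A^* =
[[2, 2],
 [1, 0],
 [-3, -1]].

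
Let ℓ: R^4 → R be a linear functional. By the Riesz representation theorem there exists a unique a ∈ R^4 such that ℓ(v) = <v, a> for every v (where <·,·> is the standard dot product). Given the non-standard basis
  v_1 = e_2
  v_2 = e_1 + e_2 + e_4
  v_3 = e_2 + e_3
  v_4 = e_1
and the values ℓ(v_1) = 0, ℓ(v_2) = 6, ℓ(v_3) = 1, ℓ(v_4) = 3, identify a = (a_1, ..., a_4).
a = (3, 0, 1, 3)

Write a = (a_1, ..., a_4) in the standard basis. For each basis vector v_i, ℓ(v_i) = <v_i, a> is a linear equation in the a_j's. Collect the n equations into a matrix system V a = ℓ, where row i of V is v_i (expressed in the standard basis). Since V is invertible (lower-triangular with 1s on the diagonal, up to permutation), solve by back-substitution:
  V =
[[0, 1, 0, 0],
 [1, 1, 0, 1],
 [0, 1, 1, 0],
 [1, 0, 0, 0]]
  V a = (0, 6, 1, 3)
Solving gives a = (3, 0, 1, 3).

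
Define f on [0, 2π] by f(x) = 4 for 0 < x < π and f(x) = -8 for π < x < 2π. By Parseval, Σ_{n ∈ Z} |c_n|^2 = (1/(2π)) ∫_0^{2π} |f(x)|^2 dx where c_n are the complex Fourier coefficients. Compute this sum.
Σ |c_n|^2 = 40

Parseval equates the L^2 energy of f (normalised by 1/(2π)) with the ℓ^2 sum of its Fourier coefficients: (1/(2π)) ∫_0^{2π} |f|^2 = Σ |c_n|^2.
Compute the left side: (1/(2π)) [∫_0^π 4^2 dx + ∫_π^{2π} (-8)^2 dx] = (1/(2π)) · (16π + 64π) = (16 + 64)/2 = 40.
So Σ_{n ∈ Z} |c_n|^2 = 40.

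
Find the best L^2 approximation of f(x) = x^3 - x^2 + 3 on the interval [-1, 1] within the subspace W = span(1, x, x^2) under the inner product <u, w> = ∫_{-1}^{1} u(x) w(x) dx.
g(x) = -x^2 + 3*x/5 + 3

The best approximation g ∈ W is the orthogonal projection of f onto W. Writing g = a_0 + a_1 x + a_2 x^2, the coefficients solve the normal equations G · a = b where
  G_{ij} = <φ_i, φ_j> and b_i = <f, φ_i>, with φ_0 = 1, φ_1 = x, φ_2 = x^2.
G =
  [2, 0, 2/3]
  [0, 2/3, 0]
  [2/3, 0, 2/5],
b = (16/3, 2/5, 8/5).
Solving gives a_0 = 3, a_1 = 3/5, a_2 = -1, so
  g(x) = -x^2 + 3*x/5 + 3.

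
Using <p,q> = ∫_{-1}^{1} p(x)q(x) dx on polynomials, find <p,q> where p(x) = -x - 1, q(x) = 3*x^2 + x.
<p,q> = -8/3

Expand the product: p(x)·q(x) = -3*x^3 - 4*x^2 - x.
∫_{-1}^{1} of each monomial x^k gives [2/(k+1) if k even, 0 if k odd]. Integrating term-by-term (or equivalently evaluating the antiderivative F(x) = -3*x^4/4 - 4*x^3/3 - x^2/2 at the endpoints):
  F(1) − F(−1) = -31/12 − (1/12) = -8/3.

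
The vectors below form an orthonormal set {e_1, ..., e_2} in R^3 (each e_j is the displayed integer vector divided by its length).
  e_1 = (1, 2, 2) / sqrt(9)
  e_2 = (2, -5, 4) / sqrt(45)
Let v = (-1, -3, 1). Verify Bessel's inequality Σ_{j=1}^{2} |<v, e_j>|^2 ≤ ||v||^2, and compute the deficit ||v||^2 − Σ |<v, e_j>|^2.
Σ |<v, e_j>|^2 = 46/5; ||v||^2 = 11; deficit = 9/5

Write each e_j = u_j / sqrt(<u_j, u_j>) where u_j is the displayed integer vector. Then <v, e_j> = <v, u_j> / sqrt(<u_j, u_j>), so |<v, e_j>|^2 = <v, u_j>^2 / <u_j, u_j>.
Coefficients: <v, e_1> = -5/sqrt(9), <v, e_2> = 17/sqrt(45).
Square and sum: Σ |<v, e_j>|^2 = 46/5.
Compute ||v||^2 = v·v = 11.
Deficit = 11 − 46/5 = 9/5 ≥ 0, confirming Bessel's inequality. (The deficit equals ||v − Σ <v,e_j> e_j||^2, the squared distance from v to span{e_j}.)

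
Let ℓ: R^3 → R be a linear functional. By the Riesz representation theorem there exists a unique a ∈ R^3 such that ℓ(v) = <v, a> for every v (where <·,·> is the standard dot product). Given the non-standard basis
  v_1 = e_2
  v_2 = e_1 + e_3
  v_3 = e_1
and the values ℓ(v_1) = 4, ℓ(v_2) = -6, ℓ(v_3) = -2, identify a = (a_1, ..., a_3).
a = (-2, 4, -4)

Write a = (a_1, ..., a_3) in the standard basis. For each basis vector v_i, ℓ(v_i) = <v_i, a> is a linear equation in the a_j's. Collect the n equations into a matrix system V a = ℓ, where row i of V is v_i (expressed in the standard basis). Since V is invertible (lower-triangular with 1s on the diagonal, up to permutation), solve by back-substitution:
  V =
[[0, 1, 0],
 [1, 0, 1],
 [1, 0, 0]]
  V a = (4, -6, -2)
Solving gives a = (-2, 4, -4).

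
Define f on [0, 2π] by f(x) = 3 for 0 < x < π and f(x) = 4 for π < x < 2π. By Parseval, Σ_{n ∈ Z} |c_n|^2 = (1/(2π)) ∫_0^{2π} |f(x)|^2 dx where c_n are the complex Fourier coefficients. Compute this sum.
Σ |c_n|^2 = 25/2

Parseval equates the L^2 energy of f (normalised by 1/(2π)) with the ℓ^2 sum of its Fourier coefficients: (1/(2π)) ∫_0^{2π} |f|^2 = Σ |c_n|^2.
Compute the left side: (1/(2π)) [∫_0^π 3^2 dx + ∫_π^{2π} 4^2 dx] = (1/(2π)) · (9π + 16π) = (9 + 16)/2 = 25/2.
So Σ_{n ∈ Z} |c_n|^2 = 25/2.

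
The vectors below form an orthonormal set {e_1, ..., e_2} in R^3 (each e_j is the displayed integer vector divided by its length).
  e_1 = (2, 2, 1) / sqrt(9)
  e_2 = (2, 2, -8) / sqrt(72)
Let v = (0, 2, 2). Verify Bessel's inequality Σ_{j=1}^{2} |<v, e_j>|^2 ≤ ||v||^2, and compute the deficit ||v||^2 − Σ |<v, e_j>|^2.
Σ |<v, e_j>|^2 = 6; ||v||^2 = 8; deficit = 2

Write each e_j = u_j / sqrt(<u_j, u_j>) where u_j is the displayed integer vector. Then <v, e_j> = <v, u_j> / sqrt(<u_j, u_j>), so |<v, e_j>|^2 = <v, u_j>^2 / <u_j, u_j>.
Coefficients: <v, e_1> = 6/sqrt(9), <v, e_2> = -12/sqrt(72).
Square and sum: Σ |<v, e_j>|^2 = 6.
Compute ||v||^2 = v·v = 8.
Deficit = 8 − 6 = 2 ≥ 0, confirming Bessel's inequality. (The deficit equals ||v − Σ <v,e_j> e_j||^2, the squared distance from v to span{e_j}.)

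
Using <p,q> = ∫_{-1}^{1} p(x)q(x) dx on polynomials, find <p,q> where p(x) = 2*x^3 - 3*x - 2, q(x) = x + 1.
<p,q> = -26/5

Expand the product: p(x)·q(x) = 2*x^4 + 2*x^3 - 3*x^2 - 5*x - 2.
∫_{-1}^{1} of each monomial x^k gives [2/(k+1) if k even, 0 if k odd]. Integrating term-by-term (or equivalently evaluating the antiderivative F(x) = 2*x^5/5 + x^4/2 - x^3 - 5*x^2/2 - 2*x at the endpoints):
  F(1) − F(−1) = -23/5 − (3/5) = -26/5.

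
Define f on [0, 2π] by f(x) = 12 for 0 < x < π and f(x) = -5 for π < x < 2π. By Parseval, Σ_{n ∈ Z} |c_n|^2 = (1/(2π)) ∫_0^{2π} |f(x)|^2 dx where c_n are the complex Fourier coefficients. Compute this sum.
Σ |c_n|^2 = 169/2

Parseval equates the L^2 energy of f (normalised by 1/(2π)) with the ℓ^2 sum of its Fourier coefficients: (1/(2π)) ∫_0^{2π} |f|^2 = Σ |c_n|^2.
Compute the left side: (1/(2π)) [∫_0^π 12^2 dx + ∫_π^{2π} (-5)^2 dx] = (1/(2π)) · (144π + 25π) = (144 + 25)/2 = 169/2.
So Σ_{n ∈ Z} |c_n|^2 = 169/2.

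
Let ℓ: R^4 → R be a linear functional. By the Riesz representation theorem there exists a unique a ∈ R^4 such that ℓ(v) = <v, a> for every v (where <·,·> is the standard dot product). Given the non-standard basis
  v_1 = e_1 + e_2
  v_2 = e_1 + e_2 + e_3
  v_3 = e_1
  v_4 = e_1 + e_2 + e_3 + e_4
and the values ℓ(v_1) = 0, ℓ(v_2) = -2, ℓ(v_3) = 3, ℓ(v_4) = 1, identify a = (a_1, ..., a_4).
a = (3, -3, -2, 3)

Write a = (a_1, ..., a_4) in the standard basis. For each basis vector v_i, ℓ(v_i) = <v_i, a> is a linear equation in the a_j's. Collect the n equations into a matrix system V a = ℓ, where row i of V is v_i (expressed in the standard basis). Since V is invertible (lower-triangular with 1s on the diagonal, up to permutation), solve by back-substitution:
  V =
[[1, 1, 0, 0],
 [1, 1, 1, 0],
 [1, 0, 0, 0],
 [1, 1, 1, 1]]
  V a = (0, -2, 3, 1)
Solving gives a = (3, -3, -2, 3).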